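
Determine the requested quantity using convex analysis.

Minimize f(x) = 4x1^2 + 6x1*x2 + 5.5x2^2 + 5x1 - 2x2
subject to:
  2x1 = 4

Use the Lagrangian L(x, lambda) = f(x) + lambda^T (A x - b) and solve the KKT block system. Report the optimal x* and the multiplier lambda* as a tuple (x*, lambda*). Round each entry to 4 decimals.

Form the Lagrangian:
  L(x, lambda) = (1/2) x^T Q x + c^T x + lambda^T (A x - b)
Stationarity (grad_x L = 0): Q x + c + A^T lambda = 0.
Primal feasibility: A x = b.

This gives the KKT block system:
  [ Q   A^T ] [ x     ]   [-c ]
  [ A    0  ] [ lambda ] = [ b ]

Solving the linear system:
  x*      = (2, -0.9091)
  lambda* = (-7.7727)
  f(x*)   = 21.4545

x* = (2, -0.9091), lambda* = (-7.7727)


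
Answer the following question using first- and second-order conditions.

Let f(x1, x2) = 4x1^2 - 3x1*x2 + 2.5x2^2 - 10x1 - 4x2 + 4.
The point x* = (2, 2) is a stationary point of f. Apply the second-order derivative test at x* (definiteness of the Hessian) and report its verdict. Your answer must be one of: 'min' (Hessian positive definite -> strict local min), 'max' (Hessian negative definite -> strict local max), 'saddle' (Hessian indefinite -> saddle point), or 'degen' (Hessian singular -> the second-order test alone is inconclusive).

Compute the Hessian H = grad^2 f:
  H = [[8, -3], [-3, 5]]
Verify stationarity: grad f(x*) = H x* + g = (0, 0).
Eigenvalues of H: 3.1459, 9.8541.
Both eigenvalues > 0, so H is positive definite -> x* is a strict local min.

min


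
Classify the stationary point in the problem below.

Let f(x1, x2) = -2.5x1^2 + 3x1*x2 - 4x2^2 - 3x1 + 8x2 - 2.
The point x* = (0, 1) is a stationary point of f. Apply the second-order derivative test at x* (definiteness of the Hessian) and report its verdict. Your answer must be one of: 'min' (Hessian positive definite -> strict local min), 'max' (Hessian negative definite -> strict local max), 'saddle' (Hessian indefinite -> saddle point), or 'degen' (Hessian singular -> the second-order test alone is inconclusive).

Compute the Hessian H = grad^2 f:
  H = [[-5, 3], [3, -8]]
Verify stationarity: grad f(x*) = H x* + g = (0, 0).
Eigenvalues of H: -9.8541, -3.1459.
Both eigenvalues < 0, so H is negative definite -> x* is a strict local max.

max


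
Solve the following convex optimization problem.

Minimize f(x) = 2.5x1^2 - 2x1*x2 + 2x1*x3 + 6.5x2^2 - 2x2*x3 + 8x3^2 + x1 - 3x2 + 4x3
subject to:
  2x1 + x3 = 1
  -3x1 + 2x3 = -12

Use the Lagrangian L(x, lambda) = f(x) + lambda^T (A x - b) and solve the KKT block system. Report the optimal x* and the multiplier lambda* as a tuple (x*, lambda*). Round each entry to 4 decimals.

Form the Lagrangian:
  L(x, lambda) = (1/2) x^T Q x + c^T x + lambda^T (A x - b)
Stationarity (grad_x L = 0): Q x + c + A^T lambda = 0.
Primal feasibility: A x = b.

This gives the KKT block system:
  [ Q   A^T ] [ x     ]   [-c ]
  [ A    0  ] [ lambda ] = [ b ]

Solving the linear system:
  x*      = (2, 0.0769, -3)
  lambda* = (15.8242, 12.1648)
  f(x*)   = 59.9615

x* = (2, 0.0769, -3), lambda* = (15.8242, 12.1648)


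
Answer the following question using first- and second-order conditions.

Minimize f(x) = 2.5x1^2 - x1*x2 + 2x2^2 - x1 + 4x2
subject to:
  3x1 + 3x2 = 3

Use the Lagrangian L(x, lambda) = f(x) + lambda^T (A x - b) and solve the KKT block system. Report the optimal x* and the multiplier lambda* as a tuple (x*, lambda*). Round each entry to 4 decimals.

Form the Lagrangian:
  L(x, lambda) = (1/2) x^T Q x + c^T x + lambda^T (A x - b)
Stationarity (grad_x L = 0): Q x + c + A^T lambda = 0.
Primal feasibility: A x = b.

This gives the KKT block system:
  [ Q   A^T ] [ x     ]   [-c ]
  [ A    0  ] [ lambda ] = [ b ]

Solving the linear system:
  x*      = (0.9091, 0.0909)
  lambda* = (-1.1515)
  f(x*)   = 1.4545

x* = (0.9091, 0.0909), lambda* = (-1.1515)


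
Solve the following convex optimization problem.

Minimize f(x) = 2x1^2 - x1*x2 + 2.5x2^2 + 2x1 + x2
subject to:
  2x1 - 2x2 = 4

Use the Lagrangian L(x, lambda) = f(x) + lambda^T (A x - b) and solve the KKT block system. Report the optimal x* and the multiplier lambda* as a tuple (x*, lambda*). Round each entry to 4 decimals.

Form the Lagrangian:
  L(x, lambda) = (1/2) x^T Q x + c^T x + lambda^T (A x - b)
Stationarity (grad_x L = 0): Q x + c + A^T lambda = 0.
Primal feasibility: A x = b.

This gives the KKT block system:
  [ Q   A^T ] [ x     ]   [-c ]
  [ A    0  ] [ lambda ] = [ b ]

Solving the linear system:
  x*      = (0.7143, -1.2857)
  lambda* = (-3.0714)
  f(x*)   = 6.2143

x* = (0.7143, -1.2857), lambda* = (-3.0714)


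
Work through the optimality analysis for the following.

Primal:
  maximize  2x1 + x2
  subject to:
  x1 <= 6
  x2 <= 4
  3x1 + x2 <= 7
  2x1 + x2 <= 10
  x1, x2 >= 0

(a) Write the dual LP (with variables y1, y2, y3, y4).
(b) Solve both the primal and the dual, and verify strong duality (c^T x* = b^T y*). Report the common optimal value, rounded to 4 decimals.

The standard primal-dual pair for 'max c^T x s.t. A x <= b, x >= 0' is:
  Dual:  min b^T y  s.t.  A^T y >= c,  y >= 0.

So the dual LP is:
  minimize  6y1 + 4y2 + 7y3 + 10y4
  subject to:
    y1 + 3y3 + 2y4 >= 2
    y2 + y3 + y4 >= 1
    y1, y2, y3, y4 >= 0

Solving the primal: x* = (1, 4).
  primal value c^T x* = 6.
Solving the dual: y* = (0, 0.3333, 0.6667, 0).
  dual value b^T y* = 6.
Strong duality: c^T x* = b^T y*. Confirmed.

6


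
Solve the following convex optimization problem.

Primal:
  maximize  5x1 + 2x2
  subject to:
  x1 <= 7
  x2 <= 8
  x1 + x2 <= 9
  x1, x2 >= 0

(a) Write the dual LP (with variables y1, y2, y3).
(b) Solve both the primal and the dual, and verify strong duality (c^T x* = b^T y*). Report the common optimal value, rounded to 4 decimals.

The standard primal-dual pair for 'max c^T x s.t. A x <= b, x >= 0' is:
  Dual:  min b^T y  s.t.  A^T y >= c,  y >= 0.

So the dual LP is:
  minimize  7y1 + 8y2 + 9y3
  subject to:
    y1 + y3 >= 5
    y2 + y3 >= 2
    y1, y2, y3 >= 0

Solving the primal: x* = (7, 2).
  primal value c^T x* = 39.
Solving the dual: y* = (3, 0, 2).
  dual value b^T y* = 39.
Strong duality: c^T x* = b^T y*. Confirmed.

39


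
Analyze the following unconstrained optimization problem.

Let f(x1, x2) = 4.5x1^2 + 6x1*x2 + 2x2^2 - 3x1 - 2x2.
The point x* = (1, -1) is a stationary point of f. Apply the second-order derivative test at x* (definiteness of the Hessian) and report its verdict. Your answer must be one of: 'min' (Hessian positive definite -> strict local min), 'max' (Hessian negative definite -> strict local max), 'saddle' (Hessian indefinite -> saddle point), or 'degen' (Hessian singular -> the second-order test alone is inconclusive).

Compute the Hessian H = grad^2 f:
  H = [[9, 6], [6, 4]]
Verify stationarity: grad f(x*) = H x* + g = (0, 0).
Eigenvalues of H: 0, 13.
H has a zero eigenvalue (singular; positive semidefinite but not definite), so H is neither positive definite, negative definite, nor indefinite. The second-order test alone is inconclusive -> degen.
(Indeed, f is constant along the null direction of H through x*, so x* is not a strict local extremum.)

degen


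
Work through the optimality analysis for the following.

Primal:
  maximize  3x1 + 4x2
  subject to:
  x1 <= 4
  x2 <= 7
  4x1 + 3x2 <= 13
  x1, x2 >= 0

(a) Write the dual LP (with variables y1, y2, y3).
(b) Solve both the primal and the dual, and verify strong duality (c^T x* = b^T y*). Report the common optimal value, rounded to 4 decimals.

The standard primal-dual pair for 'max c^T x s.t. A x <= b, x >= 0' is:
  Dual:  min b^T y  s.t.  A^T y >= c,  y >= 0.

So the dual LP is:
  minimize  4y1 + 7y2 + 13y3
  subject to:
    y1 + 4y3 >= 3
    y2 + 3y3 >= 4
    y1, y2, y3 >= 0

Solving the primal: x* = (0, 4.3333).
  primal value c^T x* = 17.3333.
Solving the dual: y* = (0, 0, 1.3333).
  dual value b^T y* = 17.3333.
Strong duality: c^T x* = b^T y*. Confirmed.

17.3333


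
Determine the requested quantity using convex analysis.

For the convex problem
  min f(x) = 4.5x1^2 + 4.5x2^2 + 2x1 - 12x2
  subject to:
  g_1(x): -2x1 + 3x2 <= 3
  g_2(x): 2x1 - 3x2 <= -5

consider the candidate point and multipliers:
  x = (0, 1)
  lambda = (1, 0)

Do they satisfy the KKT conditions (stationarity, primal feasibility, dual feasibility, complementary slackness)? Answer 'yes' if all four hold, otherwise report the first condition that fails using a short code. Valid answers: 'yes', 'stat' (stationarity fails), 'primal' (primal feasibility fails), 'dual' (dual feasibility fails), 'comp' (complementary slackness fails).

Gradient of f: grad f(x) = Q x + c = (2, -3)
Constraint values g_i(x) = a_i^T x - b_i:
  g_1((0, 1)) = 0
  g_2((0, 1)) = 2
Stationarity residual: grad f(x) + sum_i lambda_i a_i = (0, 0)
  -> stationarity OK
Primal feasibility (all g_i <= 0): FAILS
Dual feasibility (all lambda_i >= 0): OK
Complementary slackness (lambda_i * g_i(x) = 0 for all i): OK

Verdict: the first failing condition is primal_feasibility -> primal.

primal


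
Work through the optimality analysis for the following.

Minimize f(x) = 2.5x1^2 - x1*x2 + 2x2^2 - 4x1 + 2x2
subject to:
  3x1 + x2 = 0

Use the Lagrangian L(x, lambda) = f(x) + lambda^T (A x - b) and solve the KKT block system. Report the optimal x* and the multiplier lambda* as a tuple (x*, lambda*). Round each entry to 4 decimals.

Form the Lagrangian:
  L(x, lambda) = (1/2) x^T Q x + c^T x + lambda^T (A x - b)
Stationarity (grad_x L = 0): Q x + c + A^T lambda = 0.
Primal feasibility: A x = b.

This gives the KKT block system:
  [ Q   A^T ] [ x     ]   [-c ]
  [ A    0  ] [ lambda ] = [ b ]

Solving the linear system:
  x*      = (0.2128, -0.6383)
  lambda* = (0.766)
  f(x*)   = -1.0638

x* = (0.2128, -0.6383), lambda* = (0.766)


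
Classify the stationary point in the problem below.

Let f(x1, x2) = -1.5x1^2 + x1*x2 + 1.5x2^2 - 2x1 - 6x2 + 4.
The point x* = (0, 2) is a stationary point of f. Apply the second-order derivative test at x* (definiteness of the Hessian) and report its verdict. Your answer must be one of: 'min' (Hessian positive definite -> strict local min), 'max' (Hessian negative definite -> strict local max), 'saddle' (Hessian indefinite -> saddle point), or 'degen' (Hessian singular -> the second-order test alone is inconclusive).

Compute the Hessian H = grad^2 f:
  H = [[-3, 1], [1, 3]]
Verify stationarity: grad f(x*) = H x* + g = (0, 0).
Eigenvalues of H: -3.1623, 3.1623.
Eigenvalues have mixed signs, so H is indefinite -> x* is a saddle point.

saddle


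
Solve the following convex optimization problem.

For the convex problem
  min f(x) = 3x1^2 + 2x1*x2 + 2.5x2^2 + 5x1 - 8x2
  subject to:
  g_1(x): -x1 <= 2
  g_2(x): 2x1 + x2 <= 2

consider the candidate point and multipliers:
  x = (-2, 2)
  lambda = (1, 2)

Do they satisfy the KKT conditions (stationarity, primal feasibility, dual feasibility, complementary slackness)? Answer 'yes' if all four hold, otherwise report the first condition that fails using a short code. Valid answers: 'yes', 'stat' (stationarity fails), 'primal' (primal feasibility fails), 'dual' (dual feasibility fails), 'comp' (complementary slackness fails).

Gradient of f: grad f(x) = Q x + c = (-3, -2)
Constraint values g_i(x) = a_i^T x - b_i:
  g_1((-2, 2)) = 0
  g_2((-2, 2)) = -4
Stationarity residual: grad f(x) + sum_i lambda_i a_i = (0, 0)
  -> stationarity OK
Primal feasibility (all g_i <= 0): OK
Dual feasibility (all lambda_i >= 0): OK
Complementary slackness (lambda_i * g_i(x) = 0 for all i): FAILS

Verdict: the first failing condition is complementary_slackness -> comp.

comp


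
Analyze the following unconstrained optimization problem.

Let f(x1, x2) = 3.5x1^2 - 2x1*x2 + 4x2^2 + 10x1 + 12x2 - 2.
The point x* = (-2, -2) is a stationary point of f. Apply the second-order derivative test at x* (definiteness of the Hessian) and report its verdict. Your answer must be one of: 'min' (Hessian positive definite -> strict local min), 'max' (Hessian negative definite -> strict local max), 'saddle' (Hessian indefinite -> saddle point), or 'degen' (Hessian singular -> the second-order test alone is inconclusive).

Compute the Hessian H = grad^2 f:
  H = [[7, -2], [-2, 8]]
Verify stationarity: grad f(x*) = H x* + g = (0, 0).
Eigenvalues of H: 5.4384, 9.5616.
Both eigenvalues > 0, so H is positive definite -> x* is a strict local min.

min


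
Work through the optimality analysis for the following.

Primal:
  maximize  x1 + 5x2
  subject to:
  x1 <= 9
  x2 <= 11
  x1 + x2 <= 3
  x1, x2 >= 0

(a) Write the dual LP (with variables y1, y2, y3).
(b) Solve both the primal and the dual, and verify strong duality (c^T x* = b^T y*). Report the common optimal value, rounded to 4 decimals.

The standard primal-dual pair for 'max c^T x s.t. A x <= b, x >= 0' is:
  Dual:  min b^T y  s.t.  A^T y >= c,  y >= 0.

So the dual LP is:
  minimize  9y1 + 11y2 + 3y3
  subject to:
    y1 + y3 >= 1
    y2 + y3 >= 5
    y1, y2, y3 >= 0

Solving the primal: x* = (0, 3).
  primal value c^T x* = 15.
Solving the dual: y* = (0, 0, 5).
  dual value b^T y* = 15.
Strong duality: c^T x* = b^T y*. Confirmed.

15


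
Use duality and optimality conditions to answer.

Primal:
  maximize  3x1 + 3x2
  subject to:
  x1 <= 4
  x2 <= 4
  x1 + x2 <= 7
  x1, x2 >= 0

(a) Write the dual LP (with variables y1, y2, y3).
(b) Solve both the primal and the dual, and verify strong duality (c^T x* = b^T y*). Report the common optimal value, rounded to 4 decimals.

The standard primal-dual pair for 'max c^T x s.t. A x <= b, x >= 0' is:
  Dual:  min b^T y  s.t.  A^T y >= c,  y >= 0.

So the dual LP is:
  minimize  4y1 + 4y2 + 7y3
  subject to:
    y1 + y3 >= 3
    y2 + y3 >= 3
    y1, y2, y3 >= 0

Solving the primal: x* = (3, 4).
  primal value c^T x* = 21.
Solving the dual: y* = (0, 0, 3).
  dual value b^T y* = 21.
Strong duality: c^T x* = b^T y*. Confirmed.

21


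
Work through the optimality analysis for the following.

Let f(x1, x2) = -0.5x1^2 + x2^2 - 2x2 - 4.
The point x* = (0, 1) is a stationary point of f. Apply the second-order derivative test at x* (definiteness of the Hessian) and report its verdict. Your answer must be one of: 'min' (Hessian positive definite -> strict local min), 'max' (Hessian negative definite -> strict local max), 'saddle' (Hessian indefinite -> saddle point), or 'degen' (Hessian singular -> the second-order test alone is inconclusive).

Compute the Hessian H = grad^2 f:
  H = [[-1, 0], [0, 2]]
Verify stationarity: grad f(x*) = H x* + g = (0, 0).
Eigenvalues of H: -1, 2.
Eigenvalues have mixed signs, so H is indefinite -> x* is a saddle point.

saddle


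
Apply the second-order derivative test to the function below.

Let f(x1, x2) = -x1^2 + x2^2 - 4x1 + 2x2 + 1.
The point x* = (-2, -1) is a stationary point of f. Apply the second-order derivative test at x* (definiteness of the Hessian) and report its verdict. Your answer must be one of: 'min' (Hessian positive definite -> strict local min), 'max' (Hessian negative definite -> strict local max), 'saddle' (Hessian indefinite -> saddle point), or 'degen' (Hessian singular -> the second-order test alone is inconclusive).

Compute the Hessian H = grad^2 f:
  H = [[-2, 0], [0, 2]]
Verify stationarity: grad f(x*) = H x* + g = (0, 0).
Eigenvalues of H: -2, 2.
Eigenvalues have mixed signs, so H is indefinite -> x* is a saddle point.

saddle


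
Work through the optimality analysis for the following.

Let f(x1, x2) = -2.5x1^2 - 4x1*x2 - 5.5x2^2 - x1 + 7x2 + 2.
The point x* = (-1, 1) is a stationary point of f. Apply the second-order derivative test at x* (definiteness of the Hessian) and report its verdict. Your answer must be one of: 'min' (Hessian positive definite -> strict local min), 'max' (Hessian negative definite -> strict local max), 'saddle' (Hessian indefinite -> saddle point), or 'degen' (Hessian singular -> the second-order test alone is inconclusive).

Compute the Hessian H = grad^2 f:
  H = [[-5, -4], [-4, -11]]
Verify stationarity: grad f(x*) = H x* + g = (0, 0).
Eigenvalues of H: -13, -3.
Both eigenvalues < 0, so H is negative definite -> x* is a strict local max.

max


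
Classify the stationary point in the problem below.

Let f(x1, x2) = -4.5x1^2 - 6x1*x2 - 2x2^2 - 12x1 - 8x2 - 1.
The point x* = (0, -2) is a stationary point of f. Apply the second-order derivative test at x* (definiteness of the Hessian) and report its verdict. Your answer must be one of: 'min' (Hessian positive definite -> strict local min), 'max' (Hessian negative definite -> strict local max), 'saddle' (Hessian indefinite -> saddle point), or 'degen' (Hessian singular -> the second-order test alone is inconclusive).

Compute the Hessian H = grad^2 f:
  H = [[-9, -6], [-6, -4]]
Verify stationarity: grad f(x*) = H x* + g = (0, 0).
Eigenvalues of H: -13, 0.
H has a zero eigenvalue (singular; negative semidefinite but not definite), so H is neither positive definite, negative definite, nor indefinite. The second-order test alone is inconclusive -> degen.
(Indeed, f is constant along the null direction of H through x*, so x* is not a strict local extremum.)

degen


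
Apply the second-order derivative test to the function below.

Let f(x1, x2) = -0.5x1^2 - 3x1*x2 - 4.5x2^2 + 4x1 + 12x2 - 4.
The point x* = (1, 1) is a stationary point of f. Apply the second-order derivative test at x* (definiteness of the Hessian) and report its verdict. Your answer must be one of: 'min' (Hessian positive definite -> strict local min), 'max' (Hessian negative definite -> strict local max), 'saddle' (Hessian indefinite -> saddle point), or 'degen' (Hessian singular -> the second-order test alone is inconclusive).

Compute the Hessian H = grad^2 f:
  H = [[-1, -3], [-3, -9]]
Verify stationarity: grad f(x*) = H x* + g = (0, 0).
Eigenvalues of H: -10, 0.
H has a zero eigenvalue (singular; negative semidefinite but not definite), so H is neither positive definite, negative definite, nor indefinite. The second-order test alone is inconclusive -> degen.
(Indeed, f is constant along the null direction of H through x*, so x* is not a strict local extremum.)

degen


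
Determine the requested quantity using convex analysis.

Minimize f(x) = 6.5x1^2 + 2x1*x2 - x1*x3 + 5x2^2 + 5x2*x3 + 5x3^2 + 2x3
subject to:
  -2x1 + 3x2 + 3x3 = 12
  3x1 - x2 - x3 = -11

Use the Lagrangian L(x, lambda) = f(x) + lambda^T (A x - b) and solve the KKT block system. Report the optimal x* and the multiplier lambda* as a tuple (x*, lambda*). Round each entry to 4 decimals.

Form the Lagrangian:
  L(x, lambda) = (1/2) x^T Q x + c^T x + lambda^T (A x - b)
Stationarity (grad_x L = 0): Q x + c + A^T lambda = 0.
Primal feasibility: A x = b.

This gives the KKT block system:
  [ Q   A^T ] [ x     ]   [-c ]
  [ A    0  ] [ lambda ] = [ b ]

Solving the linear system:
  x*      = (-3, 2.1, -0.1)
  lambda* = (-1.2571, 10.7286)
  f(x*)   = 66.45

x* = (-3, 2.1, -0.1), lambda* = (-1.2571, 10.7286)


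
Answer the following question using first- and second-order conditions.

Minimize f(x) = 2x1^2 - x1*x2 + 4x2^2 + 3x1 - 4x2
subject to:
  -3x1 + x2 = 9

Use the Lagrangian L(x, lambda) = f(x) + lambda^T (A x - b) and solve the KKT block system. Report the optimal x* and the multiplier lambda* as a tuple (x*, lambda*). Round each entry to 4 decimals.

Form the Lagrangian:
  L(x, lambda) = (1/2) x^T Q x + c^T x + lambda^T (A x - b)
Stationarity (grad_x L = 0): Q x + c + A^T lambda = 0.
Primal feasibility: A x = b.

This gives the KKT block system:
  [ Q   A^T ] [ x     ]   [-c ]
  [ A    0  ] [ lambda ] = [ b ]

Solving the linear system:
  x*      = (-2.8286, 0.5143)
  lambda* = (-2.9429)
  f(x*)   = 7.9714

x* = (-2.8286, 0.5143), lambda* = (-2.9429)


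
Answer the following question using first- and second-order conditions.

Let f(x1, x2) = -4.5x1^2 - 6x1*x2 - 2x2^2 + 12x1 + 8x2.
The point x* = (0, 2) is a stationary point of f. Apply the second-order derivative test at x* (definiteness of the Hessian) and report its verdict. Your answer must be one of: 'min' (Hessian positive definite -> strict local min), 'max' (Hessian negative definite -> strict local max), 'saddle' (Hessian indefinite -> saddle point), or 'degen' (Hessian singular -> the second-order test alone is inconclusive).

Compute the Hessian H = grad^2 f:
  H = [[-9, -6], [-6, -4]]
Verify stationarity: grad f(x*) = H x* + g = (0, 0).
Eigenvalues of H: -13, 0.
H has a zero eigenvalue (singular; negative semidefinite but not definite), so H is neither positive definite, negative definite, nor indefinite. The second-order test alone is inconclusive -> degen.
(Indeed, f is constant along the null direction of H through x*, so x* is not a strict local extremum.)

degen


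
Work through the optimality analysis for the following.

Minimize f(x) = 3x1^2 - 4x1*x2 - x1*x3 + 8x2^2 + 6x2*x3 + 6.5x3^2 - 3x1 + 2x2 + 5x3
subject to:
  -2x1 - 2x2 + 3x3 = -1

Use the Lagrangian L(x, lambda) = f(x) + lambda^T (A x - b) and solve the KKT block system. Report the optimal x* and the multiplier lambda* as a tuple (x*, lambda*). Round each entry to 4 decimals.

Form the Lagrangian:
  L(x, lambda) = (1/2) x^T Q x + c^T x + lambda^T (A x - b)
Stationarity (grad_x L = 0): Q x + c + A^T lambda = 0.
Primal feasibility: A x = b.

This gives the KKT block system:
  [ Q   A^T ] [ x     ]   [-c ]
  [ A    0  ] [ lambda ] = [ b ]

Solving the linear system:
  x*      = (0.2402, -0.0562, -0.2106)
  lambda* = (-0.5616)
  f(x*)   = -1.2239

x* = (0.2402, -0.0562, -0.2106), lambda* = (-0.5616)


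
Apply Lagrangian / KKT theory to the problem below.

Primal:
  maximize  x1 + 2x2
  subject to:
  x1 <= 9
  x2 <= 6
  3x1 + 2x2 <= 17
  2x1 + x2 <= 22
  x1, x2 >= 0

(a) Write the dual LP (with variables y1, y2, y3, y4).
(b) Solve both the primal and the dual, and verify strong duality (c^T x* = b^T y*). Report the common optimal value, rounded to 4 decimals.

The standard primal-dual pair for 'max c^T x s.t. A x <= b, x >= 0' is:
  Dual:  min b^T y  s.t.  A^T y >= c,  y >= 0.

So the dual LP is:
  minimize  9y1 + 6y2 + 17y3 + 22y4
  subject to:
    y1 + 3y3 + 2y4 >= 1
    y2 + 2y3 + y4 >= 2
    y1, y2, y3, y4 >= 0

Solving the primal: x* = (1.6667, 6).
  primal value c^T x* = 13.6667.
Solving the dual: y* = (0, 1.3333, 0.3333, 0).
  dual value b^T y* = 13.6667.
Strong duality: c^T x* = b^T y*. Confirmed.

13.6667


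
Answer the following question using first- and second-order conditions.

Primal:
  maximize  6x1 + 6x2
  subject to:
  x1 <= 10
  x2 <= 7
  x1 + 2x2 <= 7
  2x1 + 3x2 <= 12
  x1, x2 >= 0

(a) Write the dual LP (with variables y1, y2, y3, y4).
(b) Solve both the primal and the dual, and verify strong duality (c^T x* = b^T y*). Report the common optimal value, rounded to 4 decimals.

The standard primal-dual pair for 'max c^T x s.t. A x <= b, x >= 0' is:
  Dual:  min b^T y  s.t.  A^T y >= c,  y >= 0.

So the dual LP is:
  minimize  10y1 + 7y2 + 7y3 + 12y4
  subject to:
    y1 + y3 + 2y4 >= 6
    y2 + 2y3 + 3y4 >= 6
    y1, y2, y3, y4 >= 0

Solving the primal: x* = (6, 0).
  primal value c^T x* = 36.
Solving the dual: y* = (0, 0, 0, 3).
  dual value b^T y* = 36.
Strong duality: c^T x* = b^T y*. Confirmed.

36


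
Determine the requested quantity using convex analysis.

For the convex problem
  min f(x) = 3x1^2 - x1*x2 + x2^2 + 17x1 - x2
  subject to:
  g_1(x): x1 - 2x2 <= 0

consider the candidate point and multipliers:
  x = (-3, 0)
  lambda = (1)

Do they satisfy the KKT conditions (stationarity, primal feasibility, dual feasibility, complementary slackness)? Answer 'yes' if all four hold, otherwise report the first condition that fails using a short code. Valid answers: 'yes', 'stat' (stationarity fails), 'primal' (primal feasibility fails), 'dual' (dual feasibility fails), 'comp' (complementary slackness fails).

Gradient of f: grad f(x) = Q x + c = (-1, 2)
Constraint values g_i(x) = a_i^T x - b_i:
  g_1((-3, 0)) = -3
Stationarity residual: grad f(x) + sum_i lambda_i a_i = (0, 0)
  -> stationarity OK
Primal feasibility (all g_i <= 0): OK
Dual feasibility (all lambda_i >= 0): OK
Complementary slackness (lambda_i * g_i(x) = 0 for all i): FAILS

Verdict: the first failing condition is complementary_slackness -> comp.

comp


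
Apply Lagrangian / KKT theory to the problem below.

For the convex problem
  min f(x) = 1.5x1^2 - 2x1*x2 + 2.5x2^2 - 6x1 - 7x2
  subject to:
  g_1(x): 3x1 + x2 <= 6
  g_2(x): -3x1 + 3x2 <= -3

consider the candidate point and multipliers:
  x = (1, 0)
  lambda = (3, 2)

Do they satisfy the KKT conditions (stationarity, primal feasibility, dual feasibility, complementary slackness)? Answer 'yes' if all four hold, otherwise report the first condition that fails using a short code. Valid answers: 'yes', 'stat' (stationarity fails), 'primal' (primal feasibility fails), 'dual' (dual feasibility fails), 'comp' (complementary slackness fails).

Gradient of f: grad f(x) = Q x + c = (-3, -9)
Constraint values g_i(x) = a_i^T x - b_i:
  g_1((1, 0)) = -3
  g_2((1, 0)) = 0
Stationarity residual: grad f(x) + sum_i lambda_i a_i = (0, 0)
  -> stationarity OK
Primal feasibility (all g_i <= 0): OK
Dual feasibility (all lambda_i >= 0): OK
Complementary slackness (lambda_i * g_i(x) = 0 for all i): FAILS

Verdict: the first failing condition is complementary_slackness -> comp.

comp


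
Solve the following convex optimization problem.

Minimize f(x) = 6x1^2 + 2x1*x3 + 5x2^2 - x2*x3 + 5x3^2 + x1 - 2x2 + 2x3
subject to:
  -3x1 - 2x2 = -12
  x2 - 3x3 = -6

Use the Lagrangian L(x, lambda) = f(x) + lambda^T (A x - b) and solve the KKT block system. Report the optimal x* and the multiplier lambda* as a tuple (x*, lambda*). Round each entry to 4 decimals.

Form the Lagrangian:
  L(x, lambda) = (1/2) x^T Q x + c^T x + lambda^T (A x - b)
Stationarity (grad_x L = 0): Q x + c + A^T lambda = 0.
Primal feasibility: A x = b.

This gives the KKT block system:
  [ Q   A^T ] [ x     ]   [-c ]
  [ A    0  ] [ lambda ] = [ b ]

Solving the linear system:
  x*      = (2.6866, 1.9701, 2.6567)
  lambda* = (12.8507, 10.6567)
  f(x*)   = 111.1045

x* = (2.6866, 1.9701, 2.6567), lambda* = (12.8507, 10.6567)


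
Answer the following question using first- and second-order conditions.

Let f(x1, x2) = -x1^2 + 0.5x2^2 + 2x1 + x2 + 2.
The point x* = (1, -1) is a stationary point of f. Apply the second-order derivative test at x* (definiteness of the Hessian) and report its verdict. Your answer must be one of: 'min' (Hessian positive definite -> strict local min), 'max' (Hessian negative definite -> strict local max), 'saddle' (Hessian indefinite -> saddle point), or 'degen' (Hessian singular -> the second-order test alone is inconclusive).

Compute the Hessian H = grad^2 f:
  H = [[-2, 0], [0, 1]]
Verify stationarity: grad f(x*) = H x* + g = (0, 0).
Eigenvalues of H: -2, 1.
Eigenvalues have mixed signs, so H is indefinite -> x* is a saddle point.

saddle


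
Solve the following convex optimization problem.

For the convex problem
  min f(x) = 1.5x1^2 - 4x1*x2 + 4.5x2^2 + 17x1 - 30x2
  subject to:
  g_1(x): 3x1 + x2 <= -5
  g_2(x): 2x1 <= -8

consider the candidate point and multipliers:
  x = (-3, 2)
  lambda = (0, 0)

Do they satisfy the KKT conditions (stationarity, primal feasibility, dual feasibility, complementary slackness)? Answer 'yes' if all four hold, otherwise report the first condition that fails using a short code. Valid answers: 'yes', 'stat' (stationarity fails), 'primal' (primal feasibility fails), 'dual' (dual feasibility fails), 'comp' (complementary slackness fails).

Gradient of f: grad f(x) = Q x + c = (0, 0)
Constraint values g_i(x) = a_i^T x - b_i:
  g_1((-3, 2)) = -2
  g_2((-3, 2)) = 2
Stationarity residual: grad f(x) + sum_i lambda_i a_i = (0, 0)
  -> stationarity OK
Primal feasibility (all g_i <= 0): FAILS
Dual feasibility (all lambda_i >= 0): OK
Complementary slackness (lambda_i * g_i(x) = 0 for all i): OK

Verdict: the first failing condition is primal_feasibility -> primal.

primal


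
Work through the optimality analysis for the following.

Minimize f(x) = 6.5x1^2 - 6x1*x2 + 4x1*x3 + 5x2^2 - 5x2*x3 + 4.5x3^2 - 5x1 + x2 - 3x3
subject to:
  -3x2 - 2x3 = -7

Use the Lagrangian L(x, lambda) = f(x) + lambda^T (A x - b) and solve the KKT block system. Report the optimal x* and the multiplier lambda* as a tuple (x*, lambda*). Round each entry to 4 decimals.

Form the Lagrangian:
  L(x, lambda) = (1/2) x^T Q x + c^T x + lambda^T (A x - b)
Stationarity (grad_x L = 0): Q x + c + A^T lambda = 0.
Primal feasibility: A x = b.

This gives the KKT block system:
  [ Q   A^T ] [ x     ]   [-c ]
  [ A    0  ] [ lambda ] = [ b ]

Solving the linear system:
  x*      = (0.6837, 1.4907, 1.2639)
  lambda* = (1.8284)
  f(x*)   = 3.5394

x* = (0.6837, 1.4907, 1.2639), lambda* = (1.8284)


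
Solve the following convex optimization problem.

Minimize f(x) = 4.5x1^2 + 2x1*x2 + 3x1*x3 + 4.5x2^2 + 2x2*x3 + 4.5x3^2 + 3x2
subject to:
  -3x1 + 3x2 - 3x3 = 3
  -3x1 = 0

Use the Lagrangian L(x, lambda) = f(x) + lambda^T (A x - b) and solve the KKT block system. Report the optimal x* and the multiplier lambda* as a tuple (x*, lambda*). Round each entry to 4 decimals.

Form the Lagrangian:
  L(x, lambda) = (1/2) x^T Q x + c^T x + lambda^T (A x - b)
Stationarity (grad_x L = 0): Q x + c + A^T lambda = 0.
Primal feasibility: A x = b.

This gives the KKT block system:
  [ Q   A^T ] [ x     ]   [-c ]
  [ A    0  ] [ lambda ] = [ b ]

Solving the linear system:
  x*      = (0, 0.3636, -0.6364)
  lambda* = (-1.6667, 1.2727)
  f(x*)   = 3.0455

x* = (0, 0.3636, -0.6364), lambda* = (-1.6667, 1.2727)


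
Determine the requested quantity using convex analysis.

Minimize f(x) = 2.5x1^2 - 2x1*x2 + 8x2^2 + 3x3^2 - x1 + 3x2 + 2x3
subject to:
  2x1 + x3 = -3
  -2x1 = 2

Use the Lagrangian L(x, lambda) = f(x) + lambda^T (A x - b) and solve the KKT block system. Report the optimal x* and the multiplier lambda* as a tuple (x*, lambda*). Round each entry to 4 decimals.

Form the Lagrangian:
  L(x, lambda) = (1/2) x^T Q x + c^T x + lambda^T (A x - b)
Stationarity (grad_x L = 0): Q x + c + A^T lambda = 0.
Primal feasibility: A x = b.

This gives the KKT block system:
  [ Q   A^T ] [ x     ]   [-c ]
  [ A    0  ] [ lambda ] = [ b ]

Solving the linear system:
  x*      = (-1, -0.3125, -1)
  lambda* = (4, 1.3125)
  f(x*)   = 3.7188

x* = (-1, -0.3125, -1), lambda* = (4, 1.3125)


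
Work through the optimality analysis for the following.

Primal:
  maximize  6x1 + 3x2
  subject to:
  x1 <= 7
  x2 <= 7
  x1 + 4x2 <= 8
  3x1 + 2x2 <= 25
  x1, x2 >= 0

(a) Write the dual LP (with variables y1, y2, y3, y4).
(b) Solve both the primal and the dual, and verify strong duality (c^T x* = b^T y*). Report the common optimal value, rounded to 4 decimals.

The standard primal-dual pair for 'max c^T x s.t. A x <= b, x >= 0' is:
  Dual:  min b^T y  s.t.  A^T y >= c,  y >= 0.

So the dual LP is:
  minimize  7y1 + 7y2 + 8y3 + 25y4
  subject to:
    y1 + y3 + 3y4 >= 6
    y2 + 4y3 + 2y4 >= 3
    y1, y2, y3, y4 >= 0

Solving the primal: x* = (7, 0.25).
  primal value c^T x* = 42.75.
Solving the dual: y* = (5.25, 0, 0.75, 0).
  dual value b^T y* = 42.75.
Strong duality: c^T x* = b^T y*. Confirmed.

42.75


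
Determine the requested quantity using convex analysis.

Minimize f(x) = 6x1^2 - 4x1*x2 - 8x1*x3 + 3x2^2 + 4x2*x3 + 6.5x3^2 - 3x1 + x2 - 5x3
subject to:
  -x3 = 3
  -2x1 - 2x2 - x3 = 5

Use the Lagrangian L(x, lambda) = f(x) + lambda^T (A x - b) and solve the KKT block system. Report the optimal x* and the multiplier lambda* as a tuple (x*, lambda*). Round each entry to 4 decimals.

Form the Lagrangian:
  L(x, lambda) = (1/2) x^T Q x + c^T x + lambda^T (A x - b)
Stationarity (grad_x L = 0): Q x + c + A^T lambda = 0.
Primal feasibility: A x = b.

This gives the KKT block system:
  [ Q   A^T ] [ x     ]   [-c ]
  [ A    0  ] [ lambda ] = [ b ]

Solving the linear system:
  x*      = (-1.6154, 0.6154, -3)
  lambda* = (-28.1923, -0.4231)
  f(x*)   = 53.5769

x* = (-1.6154, 0.6154, -3), lambda* = (-28.1923, -0.4231)


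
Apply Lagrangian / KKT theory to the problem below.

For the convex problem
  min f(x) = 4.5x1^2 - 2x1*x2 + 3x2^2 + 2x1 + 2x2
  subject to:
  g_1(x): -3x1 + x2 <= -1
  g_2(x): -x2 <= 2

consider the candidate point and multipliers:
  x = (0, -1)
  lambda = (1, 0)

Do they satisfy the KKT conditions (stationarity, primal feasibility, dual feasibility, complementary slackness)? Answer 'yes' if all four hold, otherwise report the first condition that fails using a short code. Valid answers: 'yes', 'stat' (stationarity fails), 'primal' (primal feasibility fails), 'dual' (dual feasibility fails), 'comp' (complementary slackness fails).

Gradient of f: grad f(x) = Q x + c = (4, -4)
Constraint values g_i(x) = a_i^T x - b_i:
  g_1((0, -1)) = 0
  g_2((0, -1)) = -1
Stationarity residual: grad f(x) + sum_i lambda_i a_i = (1, -3)
  -> stationarity FAILS
Primal feasibility (all g_i <= 0): OK
Dual feasibility (all lambda_i >= 0): OK
Complementary slackness (lambda_i * g_i(x) = 0 for all i): OK

Verdict: the first failing condition is stationarity -> stat.

stat


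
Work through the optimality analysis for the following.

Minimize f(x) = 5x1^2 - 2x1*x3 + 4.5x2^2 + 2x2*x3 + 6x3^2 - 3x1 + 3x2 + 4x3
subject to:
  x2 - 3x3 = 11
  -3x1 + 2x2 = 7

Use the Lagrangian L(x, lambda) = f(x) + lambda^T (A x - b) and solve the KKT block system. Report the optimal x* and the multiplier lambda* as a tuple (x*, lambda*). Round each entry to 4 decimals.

Form the Lagrangian:
  L(x, lambda) = (1/2) x^T Q x + c^T x + lambda^T (A x - b)
Stationarity (grad_x L = 0): Q x + c + A^T lambda = 0.
Primal feasibility: A x = b.

This gives the KKT block system:
  [ Q   A^T ] [ x     ]   [-c ]
  [ A    0  ] [ lambda ] = [ b ]

Solving the linear system:
  x*      = (-1.073, 1.8905, -3.0365)
  lambda* = (-8.837, -2.5523)
  f(x*)   = 55.9088

x* = (-1.073, 1.8905, -3.0365), lambda* = (-8.837, -2.5523)


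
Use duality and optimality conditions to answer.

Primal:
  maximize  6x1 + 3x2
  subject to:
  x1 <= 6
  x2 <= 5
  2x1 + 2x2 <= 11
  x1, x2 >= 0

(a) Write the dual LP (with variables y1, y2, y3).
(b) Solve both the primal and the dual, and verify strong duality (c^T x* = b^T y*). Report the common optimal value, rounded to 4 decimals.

The standard primal-dual pair for 'max c^T x s.t. A x <= b, x >= 0' is:
  Dual:  min b^T y  s.t.  A^T y >= c,  y >= 0.

So the dual LP is:
  minimize  6y1 + 5y2 + 11y3
  subject to:
    y1 + 2y3 >= 6
    y2 + 2y3 >= 3
    y1, y2, y3 >= 0

Solving the primal: x* = (5.5, 0).
  primal value c^T x* = 33.
Solving the dual: y* = (0, 0, 3).
  dual value b^T y* = 33.
Strong duality: c^T x* = b^T y*. Confirmed.

33


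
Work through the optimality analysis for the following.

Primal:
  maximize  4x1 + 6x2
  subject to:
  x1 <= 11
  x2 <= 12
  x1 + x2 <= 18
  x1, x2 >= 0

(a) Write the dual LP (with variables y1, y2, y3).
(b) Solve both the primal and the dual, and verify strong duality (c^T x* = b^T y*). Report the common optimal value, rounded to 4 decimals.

The standard primal-dual pair for 'max c^T x s.t. A x <= b, x >= 0' is:
  Dual:  min b^T y  s.t.  A^T y >= c,  y >= 0.

So the dual LP is:
  minimize  11y1 + 12y2 + 18y3
  subject to:
    y1 + y3 >= 4
    y2 + y3 >= 6
    y1, y2, y3 >= 0

Solving the primal: x* = (6, 12).
  primal value c^T x* = 96.
Solving the dual: y* = (0, 2, 4).
  dual value b^T y* = 96.
Strong duality: c^T x* = b^T y*. Confirmed.

96


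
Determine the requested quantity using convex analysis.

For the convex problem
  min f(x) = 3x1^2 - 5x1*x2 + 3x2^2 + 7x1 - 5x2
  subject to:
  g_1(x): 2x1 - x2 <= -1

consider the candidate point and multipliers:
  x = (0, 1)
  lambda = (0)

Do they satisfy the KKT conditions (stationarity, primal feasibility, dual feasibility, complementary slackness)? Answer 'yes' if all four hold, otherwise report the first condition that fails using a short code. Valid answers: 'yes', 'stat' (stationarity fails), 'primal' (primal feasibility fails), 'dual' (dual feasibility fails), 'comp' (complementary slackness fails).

Gradient of f: grad f(x) = Q x + c = (2, 1)
Constraint values g_i(x) = a_i^T x - b_i:
  g_1((0, 1)) = 0
Stationarity residual: grad f(x) + sum_i lambda_i a_i = (2, 1)
  -> stationarity FAILS
Primal feasibility (all g_i <= 0): OK
Dual feasibility (all lambda_i >= 0): OK
Complementary slackness (lambda_i * g_i(x) = 0 for all i): OK

Verdict: the first failing condition is stationarity -> stat.

stat


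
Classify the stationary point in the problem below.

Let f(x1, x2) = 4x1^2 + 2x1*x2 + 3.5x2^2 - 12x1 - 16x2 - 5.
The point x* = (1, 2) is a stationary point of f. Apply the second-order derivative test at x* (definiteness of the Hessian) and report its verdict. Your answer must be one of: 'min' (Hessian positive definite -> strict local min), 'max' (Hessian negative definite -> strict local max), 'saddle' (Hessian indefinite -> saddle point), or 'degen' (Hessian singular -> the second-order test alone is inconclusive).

Compute the Hessian H = grad^2 f:
  H = [[8, 2], [2, 7]]
Verify stationarity: grad f(x*) = H x* + g = (0, 0).
Eigenvalues of H: 5.4384, 9.5616.
Both eigenvalues > 0, so H is positive definite -> x* is a strict local min.

min


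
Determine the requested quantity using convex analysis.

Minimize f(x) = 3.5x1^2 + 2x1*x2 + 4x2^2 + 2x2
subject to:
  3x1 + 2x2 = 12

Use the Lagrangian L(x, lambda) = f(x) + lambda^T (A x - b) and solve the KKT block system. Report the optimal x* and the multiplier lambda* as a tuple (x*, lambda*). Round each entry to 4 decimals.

Form the Lagrangian:
  L(x, lambda) = (1/2) x^T Q x + c^T x + lambda^T (A x - b)
Stationarity (grad_x L = 0): Q x + c + A^T lambda = 0.
Primal feasibility: A x = b.

This gives the KKT block system:
  [ Q   A^T ] [ x     ]   [-c ]
  [ A    0  ] [ lambda ] = [ b ]

Solving the linear system:
  x*      = (3.3158, 1.0263)
  lambda* = (-8.4211)
  f(x*)   = 51.5526

x* = (3.3158, 1.0263), lambda* = (-8.4211)


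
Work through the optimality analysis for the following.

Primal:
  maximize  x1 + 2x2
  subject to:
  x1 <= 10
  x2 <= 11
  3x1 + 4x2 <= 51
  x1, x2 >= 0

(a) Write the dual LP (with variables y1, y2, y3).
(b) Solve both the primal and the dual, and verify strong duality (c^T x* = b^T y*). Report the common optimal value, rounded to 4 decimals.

The standard primal-dual pair for 'max c^T x s.t. A x <= b, x >= 0' is:
  Dual:  min b^T y  s.t.  A^T y >= c,  y >= 0.

So the dual LP is:
  minimize  10y1 + 11y2 + 51y3
  subject to:
    y1 + 3y3 >= 1
    y2 + 4y3 >= 2
    y1, y2, y3 >= 0

Solving the primal: x* = (2.3333, 11).
  primal value c^T x* = 24.3333.
Solving the dual: y* = (0, 0.6667, 0.3333).
  dual value b^T y* = 24.3333.
Strong duality: c^T x* = b^T y*. Confirmed.

24.3333


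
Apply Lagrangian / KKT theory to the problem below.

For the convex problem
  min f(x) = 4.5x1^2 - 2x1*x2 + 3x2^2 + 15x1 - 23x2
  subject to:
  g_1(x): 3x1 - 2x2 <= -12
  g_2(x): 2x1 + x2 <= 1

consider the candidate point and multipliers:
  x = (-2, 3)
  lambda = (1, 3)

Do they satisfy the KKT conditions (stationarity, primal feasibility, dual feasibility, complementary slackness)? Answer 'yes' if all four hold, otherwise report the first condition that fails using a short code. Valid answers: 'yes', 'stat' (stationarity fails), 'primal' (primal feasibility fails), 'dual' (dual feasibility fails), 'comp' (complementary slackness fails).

Gradient of f: grad f(x) = Q x + c = (-9, -1)
Constraint values g_i(x) = a_i^T x - b_i:
  g_1((-2, 3)) = 0
  g_2((-2, 3)) = -2
Stationarity residual: grad f(x) + sum_i lambda_i a_i = (0, 0)
  -> stationarity OK
Primal feasibility (all g_i <= 0): OK
Dual feasibility (all lambda_i >= 0): OK
Complementary slackness (lambda_i * g_i(x) = 0 for all i): FAILS

Verdict: the first failing condition is complementary_slackness -> comp.

comp


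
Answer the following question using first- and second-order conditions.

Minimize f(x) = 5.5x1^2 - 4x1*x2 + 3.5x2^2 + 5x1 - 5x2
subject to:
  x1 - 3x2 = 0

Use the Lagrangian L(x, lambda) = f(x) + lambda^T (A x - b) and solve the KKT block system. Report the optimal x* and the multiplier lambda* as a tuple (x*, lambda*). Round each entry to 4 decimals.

Form the Lagrangian:
  L(x, lambda) = (1/2) x^T Q x + c^T x + lambda^T (A x - b)
Stationarity (grad_x L = 0): Q x + c + A^T lambda = 0.
Primal feasibility: A x = b.

This gives the KKT block system:
  [ Q   A^T ] [ x     ]   [-c ]
  [ A    0  ] [ lambda ] = [ b ]

Solving the linear system:
  x*      = (-0.3659, -0.122)
  lambda* = (-1.4634)
  f(x*)   = -0.6098

x* = (-0.3659, -0.122), lambda* = (-1.4634)
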